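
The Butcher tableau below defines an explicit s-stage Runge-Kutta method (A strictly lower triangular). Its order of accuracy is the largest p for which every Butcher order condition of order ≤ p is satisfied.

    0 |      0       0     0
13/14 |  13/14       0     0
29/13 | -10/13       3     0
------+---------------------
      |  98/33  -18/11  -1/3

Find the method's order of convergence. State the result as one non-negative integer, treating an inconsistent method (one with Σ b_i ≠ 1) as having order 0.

b = (98/33, -18/11, -1/3)
c = (0, 13/14, 29/13)
Ac = (0, 0, 39/14)
Σ b_i: 98/33·1 + (-18/11)·1 + (-1/3)·1 = 1 ✓
b·c: (-18/11)·13/14 + (-1/3)·29/13 = -6796/3003 ≠ 1/2 ⇒ order 1.

1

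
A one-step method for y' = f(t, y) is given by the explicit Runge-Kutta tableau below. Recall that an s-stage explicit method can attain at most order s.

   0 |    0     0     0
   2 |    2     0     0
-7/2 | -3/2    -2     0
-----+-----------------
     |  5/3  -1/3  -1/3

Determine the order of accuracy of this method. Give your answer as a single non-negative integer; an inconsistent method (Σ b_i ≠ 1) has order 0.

b = (5/3, -1/3, -1/3)
c = (0, 2, -7/2)
Ac = (0, 0, -4)
Σ b_i: 5/3·1 + (-1/3)·1 + (-1/3)·1 = 1 ✓
b·c: (-1/3)·2 + (-1/3)·(-7/2) = 1/2 ✓
b·c²: (-1/3)·4 + (-1/3)·49/4 = -65/12 ≠ 1/3 ⇒ order 2.
b·Ac: (-1/3)·(-4) = 4/3 ≠ 1/6

2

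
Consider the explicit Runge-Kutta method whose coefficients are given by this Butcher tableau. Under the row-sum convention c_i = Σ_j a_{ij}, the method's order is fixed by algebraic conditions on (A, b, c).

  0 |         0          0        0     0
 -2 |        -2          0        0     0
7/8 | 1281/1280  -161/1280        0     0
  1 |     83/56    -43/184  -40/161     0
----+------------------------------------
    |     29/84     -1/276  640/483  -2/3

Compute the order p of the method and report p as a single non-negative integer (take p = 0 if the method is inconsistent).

4

b = (29/84, -1/276, 640/483, -2/3)
c = (0, -2, 7/8, 1)
Ac = (0, 0, 161/640, 1/4)
Σ b_i: 29/84·1 + (-1/276)·1 + 640/483·1 + (-2/3)·1 = 1 ✓
b·c: (-1/276)·(-2) + 640/483·7/8 + (-2/3)·1 = 1/2 ✓
b·c²: (-1/276)·4 + 640/483·49/64 + (-2/3)·1 = 1/3 ✓
b·Ac: 640/483·161/640 + (-2/3)·1/4 = 1/6 ✓
b·c³: (-1/276)·(-8) + 640/483·343/512 + (-2/3)·1 = 1/4 ✓
b·(c∘Ac): 640/483·1127/5120 + (-2/3)·1/4 = 1/8 ✓
b·Ac²: 640/483·(-161/320) + (-2/3)·(-9/8) = 1/12 ✓
b·A²c: (-2/3)·(-1/16) = 1/24 ✓; 4 stages ⇒ order 4.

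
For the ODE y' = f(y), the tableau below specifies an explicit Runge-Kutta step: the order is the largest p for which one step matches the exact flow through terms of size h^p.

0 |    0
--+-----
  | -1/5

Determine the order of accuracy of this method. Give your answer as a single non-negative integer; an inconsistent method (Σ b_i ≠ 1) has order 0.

0

b = (-1/5)
c = (0)
Σ b_i: (-1/5)·1 = -1/5 ≠ 1 ⇒ order 0.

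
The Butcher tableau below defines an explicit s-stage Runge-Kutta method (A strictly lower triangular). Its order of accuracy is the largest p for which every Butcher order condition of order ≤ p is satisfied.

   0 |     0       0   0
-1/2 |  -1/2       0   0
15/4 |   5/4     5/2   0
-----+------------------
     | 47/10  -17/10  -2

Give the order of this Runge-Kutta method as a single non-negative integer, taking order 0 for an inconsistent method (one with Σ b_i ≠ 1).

b = (47/10, -17/10, -2)
c = (0, -1/2, 15/4)
Ac = (0, 0, -5/4)
Σ b_i: 47/10·1 + (-17/10)·1 + (-2)·1 = 1 ✓
b·c: (-17/10)·(-1/2) + (-2)·15/4 = -133/20 ≠ 1/2 ⇒ order 1.

1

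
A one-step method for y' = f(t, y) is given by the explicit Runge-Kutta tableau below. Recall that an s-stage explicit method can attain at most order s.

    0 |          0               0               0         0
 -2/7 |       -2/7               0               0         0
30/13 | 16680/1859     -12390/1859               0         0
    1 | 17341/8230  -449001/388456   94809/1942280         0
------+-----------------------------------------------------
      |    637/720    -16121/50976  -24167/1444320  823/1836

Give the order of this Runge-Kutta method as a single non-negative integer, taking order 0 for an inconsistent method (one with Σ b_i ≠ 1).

b = (637/720, -16121/50976, -24167/1444320, 823/1836)
c = (0, -2/7, 30/13, 1)
Ac = (0, 0, 3540/1859, 729/1646)
Σ b_i: 637/720·1 + (-16121/50976)·1 + (-24167/1444320)·1 + 823/1836·1 = 1 ✓
b·c: (-16121/50976)·(-2/7) + (-24167/1444320)·30/13 + 823/1836·1 = 1/2 ✓
b·c²: (-16121/50976)·4/49 + (-24167/1444320)·900/169 + 823/1836·1 = 1/3 ✓
b·Ac: (-24167/1444320)·3540/1859 + 823/1836·729/1646 = 1/6 ✓
b·c³: (-16121/50976)·(-8/343) + (-24167/1444320)·27000/2197 + 823/1836·1 = 1/4 ✓
b·(c∘Ac): (-24167/1444320)·106200/24167 + 823/1836·729/1646 = 1/8 ✓
b·Ac²: (-24167/1444320)·(-7080/13013) + 823/1836·954/5761 = 1/12 ✓
b·A²c: 823/1836·153/1646 = 1/24 ✓; 4 stages ⇒ order 4.

4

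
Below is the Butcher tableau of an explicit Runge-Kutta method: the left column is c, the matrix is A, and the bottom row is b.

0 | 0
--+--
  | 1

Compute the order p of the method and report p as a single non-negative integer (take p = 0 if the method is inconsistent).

1

b = (1)
c = (0)
Σ b_i: 1·1 = 1 ✓; 1 stage ⇒ order 1.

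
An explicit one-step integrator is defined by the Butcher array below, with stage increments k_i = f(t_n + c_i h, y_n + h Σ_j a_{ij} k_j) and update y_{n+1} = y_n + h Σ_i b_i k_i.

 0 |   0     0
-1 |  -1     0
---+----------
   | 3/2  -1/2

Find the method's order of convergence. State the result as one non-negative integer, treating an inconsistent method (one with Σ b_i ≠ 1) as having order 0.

2

b = (3/2, -1/2)
c = (0, -1)
Σ b_i: 3/2·1 + (-1/2)·1 = 1 ✓
b·c: (-1/2)·(-1) = 1/2 ✓; 2 stages ⇒ order 2.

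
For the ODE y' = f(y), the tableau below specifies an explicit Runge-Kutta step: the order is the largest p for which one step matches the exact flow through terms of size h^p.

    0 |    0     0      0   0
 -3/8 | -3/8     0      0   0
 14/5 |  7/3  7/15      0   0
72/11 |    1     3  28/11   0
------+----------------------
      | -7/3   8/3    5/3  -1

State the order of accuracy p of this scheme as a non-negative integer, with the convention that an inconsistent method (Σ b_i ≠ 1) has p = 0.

b = (-7/3, 8/3, 5/3, -1)
c = (0, -3/8, 14/5, 72/11)
Ac = (0, 0, -7/40, 2641/440)
Σ b_i: (-7/3)·1 + 8/3·1 + 5/3·1 + (-1)·1 = 1 ✓
b·c: 8/3·(-3/8) + 5/3·14/5 + (-1)·72/11 = -95/33 ≠ 1/2 ⇒ order 1.

1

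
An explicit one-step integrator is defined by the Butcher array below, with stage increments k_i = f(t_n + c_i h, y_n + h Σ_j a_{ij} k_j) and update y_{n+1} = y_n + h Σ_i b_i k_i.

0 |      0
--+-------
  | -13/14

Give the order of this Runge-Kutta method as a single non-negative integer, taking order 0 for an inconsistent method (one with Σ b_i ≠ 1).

0

b = (-13/14)
c = (0)
Σ b_i: (-13/14)·1 = -13/14 ≠ 1 ⇒ order 0.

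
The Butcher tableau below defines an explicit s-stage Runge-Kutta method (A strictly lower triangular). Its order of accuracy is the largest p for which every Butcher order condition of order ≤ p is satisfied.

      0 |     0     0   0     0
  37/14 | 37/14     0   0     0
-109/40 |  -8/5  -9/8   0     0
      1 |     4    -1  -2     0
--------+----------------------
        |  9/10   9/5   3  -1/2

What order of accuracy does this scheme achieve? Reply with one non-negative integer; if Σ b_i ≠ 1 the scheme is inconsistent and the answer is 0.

b = (9/10, 9/5, 3, -1/2)
c = (0, 37/14, -109/40, 1)
Ac = (0, 0, -333/112, 393/140)
Σ b_i: 9/10·1 + 9/5·1 + 3·1 + (-1/2)·1 = 26/5 ≠ 1 ⇒ order 0.

0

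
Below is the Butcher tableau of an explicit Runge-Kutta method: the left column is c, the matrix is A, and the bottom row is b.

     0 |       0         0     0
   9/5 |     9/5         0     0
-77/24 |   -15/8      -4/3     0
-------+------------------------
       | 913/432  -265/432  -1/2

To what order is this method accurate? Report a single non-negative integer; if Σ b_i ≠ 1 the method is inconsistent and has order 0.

b = (913/432, -265/432, -1/2)
c = (0, 9/5, -77/24)
Ac = (0, 0, -12/5)
Σ b_i: 913/432·1 + (-265/432)·1 + (-1/2)·1 = 1 ✓
b·c: (-265/432)·9/5 + (-1/2)·(-77/24) = 1/2 ✓
b·c²: (-265/432)·81/25 + (-1/2)·5929/576 = -41093/5760 ≠ 1/3 ⇒ order 2.
b·Ac: (-1/2)·(-12/5) = 6/5 ≠ 1/6

2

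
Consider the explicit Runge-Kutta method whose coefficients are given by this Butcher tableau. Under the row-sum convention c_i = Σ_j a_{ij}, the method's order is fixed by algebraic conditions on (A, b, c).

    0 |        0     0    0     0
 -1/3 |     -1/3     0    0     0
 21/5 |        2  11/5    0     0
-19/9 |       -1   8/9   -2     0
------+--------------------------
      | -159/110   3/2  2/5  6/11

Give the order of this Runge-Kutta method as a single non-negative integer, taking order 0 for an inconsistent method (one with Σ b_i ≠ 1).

1

b = (-159/110, 3/2, 2/5, 6/11)
c = (0, -1/3, 21/5, -19/9)
Ac = (0, 0, -11/15, -1174/135)
Σ b_i: (-159/110)·1 + 3/2·1 + 2/5·1 + 6/11·1 = 1 ✓
b·c: 3/2·(-1/3) + 2/5·21/5 + 6/11·(-19/9) = 47/1650 ≠ 1/2 ⇒ order 1.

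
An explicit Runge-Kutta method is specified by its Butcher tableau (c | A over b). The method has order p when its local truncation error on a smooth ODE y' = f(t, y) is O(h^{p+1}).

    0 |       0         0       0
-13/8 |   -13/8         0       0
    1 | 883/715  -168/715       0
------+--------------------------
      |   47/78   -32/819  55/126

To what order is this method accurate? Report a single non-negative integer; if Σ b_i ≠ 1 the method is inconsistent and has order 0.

b = (47/78, -32/819, 55/126)
c = (0, -13/8, 1)
Ac = (0, 0, 21/55)
Σ b_i: 47/78·1 + (-32/819)·1 + 55/126·1 = 1 ✓
b·c: (-32/819)·(-13/8) + 55/126·1 = 1/2 ✓
b·c²: (-32/819)·169/64 + 55/126·1 = 1/3 ✓
b·Ac: 55/126·21/55 = 1/6 ✓; 3 stages ⇒ order 3.

3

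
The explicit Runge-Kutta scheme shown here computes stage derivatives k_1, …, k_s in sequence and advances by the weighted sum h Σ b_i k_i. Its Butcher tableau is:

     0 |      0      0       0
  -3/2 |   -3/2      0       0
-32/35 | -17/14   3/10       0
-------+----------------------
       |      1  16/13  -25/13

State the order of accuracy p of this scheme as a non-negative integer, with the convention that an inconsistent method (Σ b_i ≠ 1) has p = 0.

b = (1, 16/13, -25/13)
c = (0, -3/2, -32/35)
Ac = (0, 0, -9/20)
Σ b_i: 1·1 + 16/13·1 + (-25/13)·1 = 4/13 ≠ 1 ⇒ order 0.

0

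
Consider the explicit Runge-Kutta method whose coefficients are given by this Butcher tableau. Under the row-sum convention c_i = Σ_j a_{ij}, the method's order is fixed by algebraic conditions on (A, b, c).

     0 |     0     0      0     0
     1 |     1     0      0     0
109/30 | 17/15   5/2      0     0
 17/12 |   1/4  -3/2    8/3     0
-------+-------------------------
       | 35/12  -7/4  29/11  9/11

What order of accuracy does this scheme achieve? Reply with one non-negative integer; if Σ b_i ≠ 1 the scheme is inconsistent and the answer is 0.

0

b = (35/12, -7/4, 29/11, 9/11)
c = (0, 1, 109/30, 17/12)
Ac = (0, 0, 5/2, 737/90)
Σ b_i: 35/12·1 + (-7/4)·1 + 29/11·1 + 9/11·1 = 305/66 ≠ 1 ⇒ order 0.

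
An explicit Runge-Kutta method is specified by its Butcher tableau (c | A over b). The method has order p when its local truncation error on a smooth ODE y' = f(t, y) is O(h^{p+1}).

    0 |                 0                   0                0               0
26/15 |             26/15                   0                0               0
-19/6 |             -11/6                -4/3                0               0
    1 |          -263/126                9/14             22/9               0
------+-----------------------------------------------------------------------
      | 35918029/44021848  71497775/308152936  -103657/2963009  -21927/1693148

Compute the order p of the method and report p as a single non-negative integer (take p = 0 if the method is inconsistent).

3

b = (35918029/44021848, 71497775/308152936, -103657/2963009, -21927/1693148)
c = (0, 26/15, -19/6, 1)
Ac = (0, 0, -104/45, -6262/945)
Σ b_i: 35918029/44021848·1 + 71497775/308152936·1 + (-103657/2963009)·1 + (-21927/1693148)·1 = 1 ✓
b·c: 71497775/308152936·26/15 + (-103657/2963009)·(-19/6) + (-21927/1693148)·1 = 1/2 ✓
b·c²: 71497775/308152936·676/225 + (-103657/2963009)·361/36 + (-21927/1693148)·1 = 1/3 ✓
b·Ac: (-103657/2963009)·(-104/45) + (-21927/1693148)·(-6262/945) = 1/6 ✓
b·c³: 71497775/308152936·17576/3375 + (-103657/2963009)·(-6859/216) + (-21927/1693148)·1 = 39048013/16931480 ≠ 1/4 ⇒ order 3.
b·(c∘Ac): (-103657/2963009)·988/135 + (-21927/1693148)·(-6262/945) = -27234559/160002486 ≠ 1/8
b·Ac²: (-103657/2963009)·(-2704/675) + (-21927/1693148)·749681/28350 = -30829621/152383320 ≠ 1/12
b·A²c: (-21927/1693148)·(-2288/405) = 4180748/57143745 ≠ 1/24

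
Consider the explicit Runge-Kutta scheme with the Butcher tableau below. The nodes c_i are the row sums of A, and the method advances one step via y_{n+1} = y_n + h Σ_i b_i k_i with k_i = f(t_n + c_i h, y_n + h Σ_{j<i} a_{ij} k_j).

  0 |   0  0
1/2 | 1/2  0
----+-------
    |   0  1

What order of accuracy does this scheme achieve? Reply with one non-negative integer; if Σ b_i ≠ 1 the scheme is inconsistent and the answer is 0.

2

b = (0, 1)
c = (0, 1/2)
Σ b_i: 1·1 = 1 ✓
b·c: 1·1/2 = 1/2 ✓; 2 stages ⇒ order 2.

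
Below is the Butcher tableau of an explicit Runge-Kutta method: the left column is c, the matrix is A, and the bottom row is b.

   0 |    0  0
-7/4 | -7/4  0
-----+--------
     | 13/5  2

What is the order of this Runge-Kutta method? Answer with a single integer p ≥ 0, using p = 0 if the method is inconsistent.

0

b = (13/5, 2)
c = (0, -7/4)
Σ b_i: 13/5·1 + 2·1 = 23/5 ≠ 1 ⇒ order 0.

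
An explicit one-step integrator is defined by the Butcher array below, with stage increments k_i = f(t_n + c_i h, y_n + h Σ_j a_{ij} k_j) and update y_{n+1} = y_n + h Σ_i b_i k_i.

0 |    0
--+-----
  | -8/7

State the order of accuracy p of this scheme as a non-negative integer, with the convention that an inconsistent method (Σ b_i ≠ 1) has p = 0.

0

b = (-8/7)
c = (0)
Σ b_i: (-8/7)·1 = -8/7 ≠ 1 ⇒ order 0.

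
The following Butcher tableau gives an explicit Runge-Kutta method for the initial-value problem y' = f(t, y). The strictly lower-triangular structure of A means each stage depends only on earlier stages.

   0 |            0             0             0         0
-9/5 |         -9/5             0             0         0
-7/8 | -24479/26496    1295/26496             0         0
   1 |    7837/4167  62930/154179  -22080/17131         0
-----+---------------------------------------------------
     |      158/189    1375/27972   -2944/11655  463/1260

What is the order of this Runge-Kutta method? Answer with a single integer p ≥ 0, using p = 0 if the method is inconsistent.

4

b = (158/189, 1375/27972, -2944/11655, 463/1260)
c = (0, -9/5, -7/8, 1)
Ac = (0, 0, -259/2944, 182/463)
Σ b_i: 158/189·1 + 1375/27972·1 + (-2944/11655)·1 + 463/1260·1 = 1 ✓
b·c: 1375/27972·(-9/5) + (-2944/11655)·(-7/8) + 463/1260·1 = 1/2 ✓
b·c²: 1375/27972·81/25 + (-2944/11655)·49/64 + 463/1260·1 = 1/3 ✓
b·Ac: (-2944/11655)·(-259/2944) + 463/1260·182/463 = 1/6 ✓
b·c³: 1375/27972·(-729/125) + (-2944/11655)·(-343/512) + 463/1260·1 = 1/4 ✓
b·(c∘Ac): (-2944/11655)·1813/23552 + 463/1260·182/463 = 1/8 ✓
b·Ac²: (-2944/11655)·2331/14720 + 463/1260·777/2315 = 1/12 ✓
b·A²c: 463/1260·105/926 = 1/24 ✓; 4 stages ⇒ order 4.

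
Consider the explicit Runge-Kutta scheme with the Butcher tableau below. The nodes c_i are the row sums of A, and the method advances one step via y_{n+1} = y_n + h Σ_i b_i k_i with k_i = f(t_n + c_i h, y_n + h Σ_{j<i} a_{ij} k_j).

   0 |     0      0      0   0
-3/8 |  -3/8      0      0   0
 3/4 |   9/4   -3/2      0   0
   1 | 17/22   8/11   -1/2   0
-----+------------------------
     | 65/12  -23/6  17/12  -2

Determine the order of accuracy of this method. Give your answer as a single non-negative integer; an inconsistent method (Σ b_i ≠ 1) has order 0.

b = (65/12, -23/6, 17/12, -2)
c = (0, -3/8, 3/4, 1)
Ac = (0, 0, 9/16, -57/88)
Σ b_i: 65/12·1 + (-23/6)·1 + 17/12·1 + (-2)·1 = 1 ✓
b·c: (-23/6)·(-3/8) + 17/12·3/4 + (-2)·1 = 1/2 ✓
b·c²: (-23/6)·9/64 + 17/12·9/16 + (-2)·1 = -223/128 ≠ 1/3 ⇒ order 2.
b·Ac: 17/12·9/16 + (-2)·(-57/88) = 1473/704 ≠ 1/6

2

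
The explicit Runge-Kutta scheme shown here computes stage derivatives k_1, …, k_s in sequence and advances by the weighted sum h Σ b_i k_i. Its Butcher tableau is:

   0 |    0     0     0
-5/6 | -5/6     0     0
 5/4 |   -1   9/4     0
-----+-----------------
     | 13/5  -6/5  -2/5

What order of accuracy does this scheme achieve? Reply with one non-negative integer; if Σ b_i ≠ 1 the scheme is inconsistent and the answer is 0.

b = (13/5, -6/5, -2/5)
c = (0, -5/6, 5/4)
Ac = (0, 0, -15/8)
Σ b_i: 13/5·1 + (-6/5)·1 + (-2/5)·1 = 1 ✓
b·c: (-6/5)·(-5/6) + (-2/5)·5/4 = 1/2 ✓
b·c²: (-6/5)·25/36 + (-2/5)·25/16 = -35/24 ≠ 1/3 ⇒ order 2.
b·Ac: (-2/5)·(-15/8) = 3/4 ≠ 1/6

2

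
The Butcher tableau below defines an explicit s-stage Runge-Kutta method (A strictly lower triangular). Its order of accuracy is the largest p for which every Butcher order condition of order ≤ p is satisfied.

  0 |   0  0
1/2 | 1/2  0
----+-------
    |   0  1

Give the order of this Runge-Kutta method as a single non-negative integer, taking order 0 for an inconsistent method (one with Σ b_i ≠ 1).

2

b = (0, 1)
c = (0, 1/2)
Σ b_i: 1·1 = 1 ✓
b·c: 1·1/2 = 1/2 ✓; 2 stages ⇒ order 2.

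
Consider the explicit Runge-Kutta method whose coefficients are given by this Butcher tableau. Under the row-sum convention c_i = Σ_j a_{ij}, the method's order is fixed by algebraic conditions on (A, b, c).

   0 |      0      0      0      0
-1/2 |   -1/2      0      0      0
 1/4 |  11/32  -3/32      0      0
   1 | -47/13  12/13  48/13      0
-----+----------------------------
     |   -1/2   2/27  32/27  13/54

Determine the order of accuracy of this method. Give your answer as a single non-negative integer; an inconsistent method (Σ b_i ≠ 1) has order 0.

b = (-1/2, 2/27, 32/27, 13/54)
c = (0, -1/2, 1/4, 1)
Ac = (0, 0, 3/64, 6/13)
Σ b_i: (-1/2)·1 + 2/27·1 + 32/27·1 + 13/54·1 = 1 ✓
b·c: 2/27·(-1/2) + 32/27·1/4 + 13/54·1 = 1/2 ✓
b·c²: 2/27·1/4 + 32/27·1/16 + 13/54·1 = 1/3 ✓
b·Ac: 32/27·3/64 + 13/54·6/13 = 1/6 ✓
b·c³: 2/27·(-1/8) + 32/27·1/64 + 13/54·1 = 1/4 ✓
b·(c∘Ac): 32/27·3/256 + 13/54·6/13 = 1/8 ✓
b·Ac²: 32/27·(-3/128) + 13/54·6/13 = 1/12 ✓
b·A²c: 13/54·9/52 = 1/24 ✓; 4 stages ⇒ order 4.

4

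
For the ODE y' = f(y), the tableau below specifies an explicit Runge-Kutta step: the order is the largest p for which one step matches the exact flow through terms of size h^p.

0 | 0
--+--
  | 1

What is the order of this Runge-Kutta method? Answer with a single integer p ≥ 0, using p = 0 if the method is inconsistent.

b = (1)
c = (0)
Σ b_i: 1·1 = 1 ✓; 1 stage ⇒ order 1.

1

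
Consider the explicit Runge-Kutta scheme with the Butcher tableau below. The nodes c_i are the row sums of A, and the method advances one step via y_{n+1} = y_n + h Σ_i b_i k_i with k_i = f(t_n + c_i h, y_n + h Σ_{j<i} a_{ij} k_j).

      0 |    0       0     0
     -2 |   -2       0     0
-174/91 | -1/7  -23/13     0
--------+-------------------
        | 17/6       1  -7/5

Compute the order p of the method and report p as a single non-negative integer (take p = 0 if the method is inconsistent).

0

b = (17/6, 1, -7/5)
c = (0, -2, -174/91)
Ac = (0, 0, 46/13)
Σ b_i: 17/6·1 + 1·1 + (-7/5)·1 = 73/30 ≠ 1 ⇒ order 0.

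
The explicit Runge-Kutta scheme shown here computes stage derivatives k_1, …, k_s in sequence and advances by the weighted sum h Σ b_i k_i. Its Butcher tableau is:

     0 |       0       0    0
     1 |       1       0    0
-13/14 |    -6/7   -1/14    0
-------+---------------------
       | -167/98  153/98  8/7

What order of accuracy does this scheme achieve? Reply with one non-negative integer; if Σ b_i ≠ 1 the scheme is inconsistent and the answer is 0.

b = (-167/98, 153/98, 8/7)
c = (0, 1, -13/14)
Ac = (0, 0, -1/14)
Σ b_i: (-167/98)·1 + 153/98·1 + 8/7·1 = 1 ✓
b·c: 153/98·1 + 8/7·(-13/14) = 1/2 ✓
b·c²: 153/98·1 + 8/7·169/196 = 1747/686 ≠ 1/3 ⇒ order 2.
b·Ac: 8/7·(-1/14) = -4/49 ≠ 1/6

2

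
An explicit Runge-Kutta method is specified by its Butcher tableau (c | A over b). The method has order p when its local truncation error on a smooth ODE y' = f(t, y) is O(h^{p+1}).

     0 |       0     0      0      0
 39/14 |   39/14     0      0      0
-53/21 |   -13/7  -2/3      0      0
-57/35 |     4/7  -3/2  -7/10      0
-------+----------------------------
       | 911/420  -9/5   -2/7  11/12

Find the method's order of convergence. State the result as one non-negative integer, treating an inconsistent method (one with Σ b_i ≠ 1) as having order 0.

b = (911/420, -9/5, -2/7, 11/12)
c = (0, 39/14, -53/21, -57/35)
Ac = (0, 0, -13/7, -1013/420)
Σ b_i: 911/420·1 + (-9/5)·1 + (-2/7)·1 + 11/12·1 = 1 ✓
b·c: (-9/5)·39/14 + (-2/7)·(-53/21) + 11/12·(-57/35) = -17011/2940 ≠ 1/2 ⇒ order 1.

1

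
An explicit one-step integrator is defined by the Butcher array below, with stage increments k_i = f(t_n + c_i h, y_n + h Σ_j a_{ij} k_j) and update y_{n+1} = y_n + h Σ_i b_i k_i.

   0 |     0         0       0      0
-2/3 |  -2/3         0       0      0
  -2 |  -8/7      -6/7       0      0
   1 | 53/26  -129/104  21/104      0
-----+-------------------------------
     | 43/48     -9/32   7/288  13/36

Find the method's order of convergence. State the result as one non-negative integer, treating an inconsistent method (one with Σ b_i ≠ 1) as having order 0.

4

b = (43/48, -9/32, 7/288, 13/36)
c = (0, -2/3, -2, 1)
Ac = (0, 0, 4/7, 11/26)
Σ b_i: 43/48·1 + (-9/32)·1 + 7/288·1 + 13/36·1 = 1 ✓
b·c: (-9/32)·(-2/3) + 7/288·(-2) + 13/36·1 = 1/2 ✓
b·c²: (-9/32)·4/9 + 7/288·4 + 13/36·1 = 1/3 ✓
b·Ac: 7/288·4/7 + 13/36·11/26 = 1/6 ✓
b·c³: (-9/32)·(-8/27) + 7/288·(-8) + 13/36·1 = 1/4 ✓
b·(c∘Ac): 7/288·(-8/7) + 13/36·11/26 = 1/8 ✓
b·Ac²: 7/288·(-8/21) + 13/36·10/39 = 1/12 ✓
b·A²c: 13/36·3/26 = 1/24 ✓; 4 stages ⇒ order 4.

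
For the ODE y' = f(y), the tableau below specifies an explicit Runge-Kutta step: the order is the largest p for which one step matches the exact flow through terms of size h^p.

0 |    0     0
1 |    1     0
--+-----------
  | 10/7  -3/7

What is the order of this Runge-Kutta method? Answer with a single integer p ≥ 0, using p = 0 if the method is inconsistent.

b = (10/7, -3/7)
c = (0, 1)
Σ b_i: 10/7·1 + (-3/7)·1 = 1 ✓
b·c: (-3/7)·1 = -3/7 ≠ 1/2 ⇒ order 1.

1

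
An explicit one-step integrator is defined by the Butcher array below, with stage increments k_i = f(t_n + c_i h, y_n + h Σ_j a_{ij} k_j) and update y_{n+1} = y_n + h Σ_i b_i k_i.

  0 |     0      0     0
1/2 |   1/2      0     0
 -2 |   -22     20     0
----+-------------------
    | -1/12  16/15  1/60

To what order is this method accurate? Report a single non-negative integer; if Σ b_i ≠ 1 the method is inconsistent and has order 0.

b = (-1/12, 16/15, 1/60)
c = (0, 1/2, -2)
Ac = (0, 0, 10)
Σ b_i: (-1/12)·1 + 16/15·1 + 1/60·1 = 1 ✓
b·c: 16/15·1/2 + 1/60·(-2) = 1/2 ✓
b·c²: 16/15·1/4 + 1/60·4 = 1/3 ✓
b·Ac: 1/60·10 = 1/6 ✓; 3 stages ⇒ order 3.

3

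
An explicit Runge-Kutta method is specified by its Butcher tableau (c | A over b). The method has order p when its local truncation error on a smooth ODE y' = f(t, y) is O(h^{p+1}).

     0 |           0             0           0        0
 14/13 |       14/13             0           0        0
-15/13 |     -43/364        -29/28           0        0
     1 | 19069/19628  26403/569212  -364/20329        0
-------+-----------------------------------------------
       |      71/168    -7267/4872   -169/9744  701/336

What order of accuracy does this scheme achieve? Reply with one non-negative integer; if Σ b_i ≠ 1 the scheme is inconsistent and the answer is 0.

b = (71/168, -7267/4872, -169/9744, 701/336)
c = (0, 14/13, -15/13, 1)
Ac = (0, 0, -29/26, 99/1402)
Σ b_i: 71/168·1 + (-7267/4872)·1 + (-169/9744)·1 + 701/336·1 = 1 ✓
b·c: (-7267/4872)·14/13 + (-169/9744)·(-15/13) + 701/336·1 = 1/2 ✓
b·c²: (-7267/4872)·196/169 + (-169/9744)·225/169 + 701/336·1 = 1/3 ✓
b·Ac: (-169/9744)·(-29/26) + 701/336·99/1402 = 1/6 ✓
b·c³: (-7267/4872)·2744/2197 + (-169/9744)·(-3375/2197) + 701/336·1 = 1/4 ✓
b·(c∘Ac): (-169/9744)·435/338 + 701/336·99/1402 = 1/8 ✓
b·Ac²: (-169/9744)·(-203/169) + 701/336·21/701 = 1/12 ✓
b·A²c: 701/336·14/701 = 1/24 ✓; 4 stages ⇒ order 4.

4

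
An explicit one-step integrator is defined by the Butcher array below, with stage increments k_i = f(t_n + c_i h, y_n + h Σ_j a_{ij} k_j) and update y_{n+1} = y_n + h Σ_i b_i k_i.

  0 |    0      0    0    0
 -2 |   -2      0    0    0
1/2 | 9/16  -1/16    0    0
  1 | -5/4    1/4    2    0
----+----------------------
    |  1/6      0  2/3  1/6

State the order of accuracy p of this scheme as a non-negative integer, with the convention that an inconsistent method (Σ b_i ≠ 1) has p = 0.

b = (1/6, 0, 2/3, 1/6)
c = (0, -2, 1/2, 1)
Ac = (0, 0, 1/8, 1/2)
Σ b_i: 1/6·1 + 2/3·1 + 1/6·1 = 1 ✓
b·c: 2/3·1/2 + 1/6·1 = 1/2 ✓
b·c²: 2/3·1/4 + 1/6·1 = 1/3 ✓
b·Ac: 2/3·1/8 + 1/6·1/2 = 1/6 ✓
b·c³: 2/3·1/8 + 1/6·1 = 1/4 ✓
b·(c∘Ac): 2/3·1/16 + 1/6·1/2 = 1/8 ✓
b·Ac²: 2/3·(-1/4) + 1/6·3/2 = 1/12 ✓
b·A²c: 1/6·1/4 = 1/24 ✓; 4 stages ⇒ order 4.

4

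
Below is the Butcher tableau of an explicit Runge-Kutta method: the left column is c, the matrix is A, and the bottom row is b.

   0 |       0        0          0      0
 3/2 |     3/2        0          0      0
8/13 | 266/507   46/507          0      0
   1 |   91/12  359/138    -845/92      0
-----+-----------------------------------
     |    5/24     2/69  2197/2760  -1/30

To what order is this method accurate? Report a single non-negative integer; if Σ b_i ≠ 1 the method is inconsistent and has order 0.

b = (5/24, 2/69, 2197/2760, -1/30)
c = (0, 3/2, 8/13, 1)
Ac = (0, 0, 23/169, -7/4)
Σ b_i: 5/24·1 + 2/69·1 + 2197/2760·1 + (-1/30)·1 = 1 ✓
b·c: 2/69·3/2 + 2197/2760·8/13 + (-1/30)·1 = 1/2 ✓
b·c²: 2/69·9/4 + 2197/2760·64/169 + (-1/30)·1 = 1/3 ✓
b·Ac: 2197/2760·23/169 + (-1/30)·(-7/4) = 1/6 ✓
b·c³: 2/69·27/8 + 2197/2760·512/2197 + (-1/30)·1 = 1/4 ✓
b·(c∘Ac): 2197/2760·184/2197 + (-1/30)·(-7/4) = 1/8 ✓
b·Ac²: 2197/2760·69/338 + (-1/30)·19/8 = 1/12 ✓
b·A²c: (-1/30)·(-5/4) = 1/24 ✓; 4 stages ⇒ order 4.

4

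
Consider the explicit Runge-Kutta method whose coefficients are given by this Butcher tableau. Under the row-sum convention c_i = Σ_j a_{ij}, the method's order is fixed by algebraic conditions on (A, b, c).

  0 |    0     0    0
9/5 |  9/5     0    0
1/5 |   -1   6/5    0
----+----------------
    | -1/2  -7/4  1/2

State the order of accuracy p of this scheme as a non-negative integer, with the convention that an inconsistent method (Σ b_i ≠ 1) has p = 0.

0

b = (-1/2, -7/4, 1/2)
c = (0, 9/5, 1/5)
Ac = (0, 0, 54/25)
Σ b_i: (-1/2)·1 + (-7/4)·1 + 1/2·1 = -7/4 ≠ 1 ⇒ order 0.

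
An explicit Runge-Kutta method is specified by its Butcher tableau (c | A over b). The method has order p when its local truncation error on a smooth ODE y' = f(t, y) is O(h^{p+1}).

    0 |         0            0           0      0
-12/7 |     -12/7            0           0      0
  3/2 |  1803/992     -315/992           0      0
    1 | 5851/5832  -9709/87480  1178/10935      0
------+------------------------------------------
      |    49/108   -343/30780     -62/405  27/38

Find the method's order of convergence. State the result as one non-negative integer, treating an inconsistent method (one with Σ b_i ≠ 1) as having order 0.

4

b = (49/108, -343/30780, -62/405, 27/38)
c = (0, -12/7, 3/2, 1)
Ac = (0, 0, 135/248, 19/54)
Σ b_i: 49/108·1 + (-343/30780)·1 + (-62/405)·1 + 27/38·1 = 1 ✓
b·c: (-343/30780)·(-12/7) + (-62/405)·3/2 + 27/38·1 = 1/2 ✓
b·c²: (-343/30780)·144/49 + (-62/405)·9/4 + 27/38·1 = 1/3 ✓
b·Ac: (-62/405)·135/248 + 27/38·19/54 = 1/6 ✓
b·c³: (-343/30780)·(-1728/343) + (-62/405)·27/8 + 27/38·1 = 1/4 ✓
b·(c∘Ac): (-62/405)·405/496 + 27/38·19/54 = 1/8 ✓
b·Ac²: (-62/405)·(-405/434) + 27/38·(-95/1134) = 1/12 ✓
b·A²c: 27/38·19/324 = 1/24 ✓; 4 stages ⇒ order 4.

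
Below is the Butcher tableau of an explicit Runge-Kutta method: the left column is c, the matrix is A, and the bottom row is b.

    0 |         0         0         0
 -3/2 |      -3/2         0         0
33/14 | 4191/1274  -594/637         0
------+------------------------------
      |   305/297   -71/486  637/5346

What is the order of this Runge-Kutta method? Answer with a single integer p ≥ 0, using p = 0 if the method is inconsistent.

3

b = (305/297, -71/486, 637/5346)
c = (0, -3/2, 33/14)
Ac = (0, 0, 891/637)
Σ b_i: 305/297·1 + (-71/486)·1 + 637/5346·1 = 1 ✓
b·c: (-71/486)·(-3/2) + 637/5346·33/14 = 1/2 ✓
b·c²: (-71/486)·9/4 + 637/5346·1089/196 = 1/3 ✓
b·Ac: 637/5346·891/637 = 1/6 ✓; 3 stages ⇒ order 3.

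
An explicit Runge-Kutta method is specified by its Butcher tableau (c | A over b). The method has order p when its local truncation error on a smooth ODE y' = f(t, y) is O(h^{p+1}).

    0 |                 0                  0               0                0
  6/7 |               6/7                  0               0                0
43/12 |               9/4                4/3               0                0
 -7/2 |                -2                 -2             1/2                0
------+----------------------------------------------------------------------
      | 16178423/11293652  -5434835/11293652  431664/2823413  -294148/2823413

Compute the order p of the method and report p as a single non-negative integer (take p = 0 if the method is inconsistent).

b = (16178423/11293652, -5434835/11293652, 431664/2823413, -294148/2823413)
c = (0, 6/7, 43/12, -7/2)
Ac = (0, 0, 8/7, 13/168)
Σ b_i: 16178423/11293652·1 + (-5434835/11293652)·1 + 431664/2823413·1 + (-294148/2823413)·1 = 1 ✓
b·c: (-5434835/11293652)·6/7 + 431664/2823413·43/12 + (-294148/2823413)·(-7/2) = 1/2 ✓
b·c²: (-5434835/11293652)·36/49 + 431664/2823413·1849/144 + (-294148/2823413)·49/4 = 1/3 ✓
b·Ac: 431664/2823413·8/7 + (-294148/2823413)·13/168 = 1/6 ✓
b·c³: (-5434835/11293652)·216/343 + 431664/2823413·79507/1728 + (-294148/2823413)·(-343/8) = 1138221209/101642868 ≠ 1/4 ⇒ order 3.
b·(c∘Ac): 431664/2823413·86/21 + (-294148/2823413)·(-13/48) = 155184283/237166692 ≠ 1/8
b·Ac²: 431664/2823413·48/49 + (-294148/2823413)·69865/14112 = -74404729/203285736 ≠ 1/12
b·A²c: (-294148/2823413)·4/7 = -1176592/19763891 ≠ 1/24

3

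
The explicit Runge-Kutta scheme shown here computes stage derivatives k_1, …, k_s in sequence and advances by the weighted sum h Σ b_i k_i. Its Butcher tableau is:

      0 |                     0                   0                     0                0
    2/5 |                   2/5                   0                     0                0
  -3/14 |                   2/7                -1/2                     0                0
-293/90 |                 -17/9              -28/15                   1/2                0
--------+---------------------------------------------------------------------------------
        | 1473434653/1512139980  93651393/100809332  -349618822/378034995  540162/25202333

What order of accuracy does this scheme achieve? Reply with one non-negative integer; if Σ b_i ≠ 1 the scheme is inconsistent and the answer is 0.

3

b = (1473434653/1512139980, 93651393/100809332, -349618822/378034995, 540162/25202333)
c = (0, 2/5, -3/14, -293/90)
Ac = (0, 0, -1/5, -1793/2100)
Σ b_i: 1473434653/1512139980·1 + 93651393/100809332·1 + (-349618822/378034995)·1 + 540162/25202333·1 = 1 ✓
b·c: 93651393/100809332·2/5 + (-349618822/378034995)·(-3/14) + 540162/25202333·(-293/90) = 1/2 ✓
b·c²: 93651393/100809332·4/25 + (-349618822/378034995)·9/196 + 540162/25202333·85849/8100 = 1/3 ✓
b·Ac: (-349618822/378034995)·(-1/5) + 540162/25202333·(-1793/2100) = 1/6 ✓
b·c³: 93651393/100809332·8/125 + (-349618822/378034995)·(-27/2744) + 540162/25202333·(-25153757/729000) = -399504378314/595405117125 ≠ 1/4 ⇒ order 3.
b·(c∘Ac): (-349618822/378034995)·3/70 + 540162/25202333·525349/189000 = 251268261/12601166500 ≠ 1/8
b·Ac²: (-349618822/378034995)·(-2/25) + 540162/25202333·(-40529/147000) = 144119389/2116995972 ≠ 1/12
b·A²c: 540162/25202333·(-1/10) = -270081/126011665 ≠ 1/24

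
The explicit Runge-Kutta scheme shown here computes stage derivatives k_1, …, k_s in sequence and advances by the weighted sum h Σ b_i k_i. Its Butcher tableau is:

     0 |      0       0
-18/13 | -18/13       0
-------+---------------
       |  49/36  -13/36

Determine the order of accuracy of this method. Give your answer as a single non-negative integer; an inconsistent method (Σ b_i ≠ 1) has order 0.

b = (49/36, -13/36)
c = (0, -18/13)
Σ b_i: 49/36·1 + (-13/36)·1 = 1 ✓
b·c: (-13/36)·(-18/13) = 1/2 ✓; 2 stages ⇒ order 2.

2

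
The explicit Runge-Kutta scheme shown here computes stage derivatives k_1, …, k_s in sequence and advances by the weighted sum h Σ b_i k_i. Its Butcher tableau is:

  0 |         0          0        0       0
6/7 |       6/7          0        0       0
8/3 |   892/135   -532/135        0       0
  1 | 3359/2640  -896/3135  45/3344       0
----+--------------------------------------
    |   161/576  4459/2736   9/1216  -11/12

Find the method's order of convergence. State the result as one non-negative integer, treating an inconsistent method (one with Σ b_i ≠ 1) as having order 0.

b = (161/576, 4459/2736, 9/1216, -11/12)
c = (0, 6/7, 8/3, 1)
Ac = (0, 0, -152/45, -23/110)
Σ b_i: 161/576·1 + 4459/2736·1 + 9/1216·1 + (-11/12)·1 = 1 ✓
b·c: 4459/2736·6/7 + 9/1216·8/3 + (-11/12)·1 = 1/2 ✓
b·c²: 4459/2736·36/49 + 9/1216·64/9 + (-11/12)·1 = 1/3 ✓
b·Ac: 9/1216·(-152/45) + (-11/12)·(-23/110) = 1/6 ✓
b·c³: 4459/2736·216/343 + 9/1216·512/27 + (-11/12)·1 = 1/4 ✓
b·(c∘Ac): 9/1216·(-1216/135) + (-11/12)·(-23/110) = 1/8 ✓
b·Ac²: 9/1216·(-304/105) + (-11/12)·(-4/35) = 1/12 ✓
b·A²c: (-11/12)·(-1/22) = 1/24 ✓; 4 stages ⇒ order 4.

4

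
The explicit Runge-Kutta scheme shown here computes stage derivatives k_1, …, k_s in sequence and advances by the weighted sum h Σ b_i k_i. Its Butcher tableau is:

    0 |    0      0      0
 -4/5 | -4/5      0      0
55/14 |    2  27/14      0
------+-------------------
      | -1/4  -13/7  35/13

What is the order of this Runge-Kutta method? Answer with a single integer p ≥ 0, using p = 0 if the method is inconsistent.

0

b = (-1/4, -13/7, 35/13)
c = (0, -4/5, 55/14)
Ac = (0, 0, -54/35)
Σ b_i: (-1/4)·1 + (-13/7)·1 + 35/13·1 = 213/364 ≠ 1 ⇒ order 0.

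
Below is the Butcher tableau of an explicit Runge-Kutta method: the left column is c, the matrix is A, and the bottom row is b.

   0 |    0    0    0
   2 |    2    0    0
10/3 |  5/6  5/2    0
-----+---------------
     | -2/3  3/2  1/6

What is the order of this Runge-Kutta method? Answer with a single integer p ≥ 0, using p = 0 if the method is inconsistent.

1

b = (-2/3, 3/2, 1/6)
c = (0, 2, 10/3)
Ac = (0, 0, 5)
Σ b_i: (-2/3)·1 + 3/2·1 + 1/6·1 = 1 ✓
b·c: 3/2·2 + 1/6·10/3 = 32/9 ≠ 1/2 ⇒ order 1.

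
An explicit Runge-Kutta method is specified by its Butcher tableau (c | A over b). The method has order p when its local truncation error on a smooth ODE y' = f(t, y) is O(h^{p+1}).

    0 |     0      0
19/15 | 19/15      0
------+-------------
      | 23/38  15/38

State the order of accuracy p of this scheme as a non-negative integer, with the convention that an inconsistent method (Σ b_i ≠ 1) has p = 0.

b = (23/38, 15/38)
c = (0, 19/15)
Σ b_i: 23/38·1 + 15/38·1 = 1 ✓
b·c: 15/38·19/15 = 1/2 ✓; 2 stages ⇒ order 2.

2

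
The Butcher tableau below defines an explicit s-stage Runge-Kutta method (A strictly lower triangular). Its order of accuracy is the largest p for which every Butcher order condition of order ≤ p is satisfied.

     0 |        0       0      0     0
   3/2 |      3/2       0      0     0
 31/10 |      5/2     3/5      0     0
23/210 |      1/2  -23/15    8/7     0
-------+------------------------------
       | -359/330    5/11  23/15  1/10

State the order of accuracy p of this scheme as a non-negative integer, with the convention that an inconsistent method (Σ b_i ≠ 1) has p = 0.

b = (-359/330, 5/11, 23/15, 1/10)
c = (0, 3/2, 31/10, 23/210)
Ac = (0, 0, 9/10, 87/70)
Σ b_i: (-359/330)·1 + 5/11·1 + 23/15·1 + 1/10·1 = 1 ✓
b·c: 5/11·3/2 + 23/15·31/10 + 1/10·23/210 = 8387/1540 ≠ 1/2 ⇒ order 1.

1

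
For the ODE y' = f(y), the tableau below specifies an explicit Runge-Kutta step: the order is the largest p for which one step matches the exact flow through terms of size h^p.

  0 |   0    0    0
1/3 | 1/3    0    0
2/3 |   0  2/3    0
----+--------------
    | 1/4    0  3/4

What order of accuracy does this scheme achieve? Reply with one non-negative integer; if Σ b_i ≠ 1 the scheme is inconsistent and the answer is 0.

3

b = (1/4, 0, 3/4)
c = (0, 1/3, 2/3)
Ac = (0, 0, 2/9)
Σ b_i: 1/4·1 + 3/4·1 = 1 ✓
b·c: 3/4·2/3 = 1/2 ✓
b·c²: 3/4·4/9 = 1/3 ✓
b·Ac: 3/4·2/9 = 1/6 ✓; 3 stages ⇒ order 3.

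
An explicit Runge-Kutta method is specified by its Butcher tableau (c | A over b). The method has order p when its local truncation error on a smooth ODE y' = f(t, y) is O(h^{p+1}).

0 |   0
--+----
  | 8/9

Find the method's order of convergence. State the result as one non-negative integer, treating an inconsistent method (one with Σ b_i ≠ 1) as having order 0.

b = (8/9)
c = (0)
Σ b_i: 8/9·1 = 8/9 ≠ 1 ⇒ order 0.

0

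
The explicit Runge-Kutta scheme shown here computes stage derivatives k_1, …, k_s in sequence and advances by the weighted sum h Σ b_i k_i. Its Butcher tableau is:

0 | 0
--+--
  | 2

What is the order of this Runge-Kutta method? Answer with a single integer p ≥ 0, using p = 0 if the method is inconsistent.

b = (2)
c = (0)
Σ b_i: 2·1 = 2 ≠ 1 ⇒ order 0.

0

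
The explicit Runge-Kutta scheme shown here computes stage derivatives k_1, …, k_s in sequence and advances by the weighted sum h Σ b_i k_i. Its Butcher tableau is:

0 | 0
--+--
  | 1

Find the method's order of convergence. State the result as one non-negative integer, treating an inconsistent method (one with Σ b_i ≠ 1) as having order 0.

b = (1)
c = (0)
Σ b_i: 1·1 = 1 ✓; 1 stage ⇒ order 1.

1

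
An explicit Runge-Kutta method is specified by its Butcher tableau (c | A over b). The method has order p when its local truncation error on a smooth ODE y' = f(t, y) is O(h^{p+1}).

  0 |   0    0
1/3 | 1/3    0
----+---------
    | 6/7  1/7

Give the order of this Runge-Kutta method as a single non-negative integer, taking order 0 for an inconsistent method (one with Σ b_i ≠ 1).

1

b = (6/7, 1/7)
c = (0, 1/3)
Σ b_i: 6/7·1 + 1/7·1 = 1 ✓
b·c: 1/7·1/3 = 1/21 ≠ 1/2 ⇒ order 1.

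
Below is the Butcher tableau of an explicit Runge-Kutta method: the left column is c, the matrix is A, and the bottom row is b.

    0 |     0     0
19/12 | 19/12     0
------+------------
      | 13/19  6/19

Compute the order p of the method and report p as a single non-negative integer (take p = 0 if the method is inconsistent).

b = (13/19, 6/19)
c = (0, 19/12)
Σ b_i: 13/19·1 + 6/19·1 = 1 ✓
b·c: 6/19·19/12 = 1/2 ✓; 2 stages ⇒ order 2.

2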